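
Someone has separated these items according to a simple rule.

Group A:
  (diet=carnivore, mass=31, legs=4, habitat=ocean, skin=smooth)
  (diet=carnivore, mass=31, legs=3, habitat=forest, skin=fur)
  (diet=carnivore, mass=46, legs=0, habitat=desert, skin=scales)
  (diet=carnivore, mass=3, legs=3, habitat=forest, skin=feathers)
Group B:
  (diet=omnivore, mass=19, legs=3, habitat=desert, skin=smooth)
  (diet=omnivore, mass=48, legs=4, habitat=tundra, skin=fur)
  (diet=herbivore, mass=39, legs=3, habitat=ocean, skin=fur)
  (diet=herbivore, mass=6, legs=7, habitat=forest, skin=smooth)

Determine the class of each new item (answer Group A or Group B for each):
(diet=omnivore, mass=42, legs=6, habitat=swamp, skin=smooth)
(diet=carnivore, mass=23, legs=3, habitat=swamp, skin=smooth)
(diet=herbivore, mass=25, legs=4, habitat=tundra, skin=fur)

All 'Group A' examples share one property — diet is carnivore — and every 'Group B' example lacks it.
(diet=omnivore, mass=42, legs=6, habitat=swamp, skin=smooth): diet is omnivore, doesn't match → Group B. (diet=carnivore, mass=23, legs=3, habitat=swamp, skin=smooth): diet is carnivore, fits → Group A. (diet=herbivore, mass=25, legs=4, habitat=tundra, skin=fur): diet is herbivore, doesn't match → Group B.

Group B, Group A, Group B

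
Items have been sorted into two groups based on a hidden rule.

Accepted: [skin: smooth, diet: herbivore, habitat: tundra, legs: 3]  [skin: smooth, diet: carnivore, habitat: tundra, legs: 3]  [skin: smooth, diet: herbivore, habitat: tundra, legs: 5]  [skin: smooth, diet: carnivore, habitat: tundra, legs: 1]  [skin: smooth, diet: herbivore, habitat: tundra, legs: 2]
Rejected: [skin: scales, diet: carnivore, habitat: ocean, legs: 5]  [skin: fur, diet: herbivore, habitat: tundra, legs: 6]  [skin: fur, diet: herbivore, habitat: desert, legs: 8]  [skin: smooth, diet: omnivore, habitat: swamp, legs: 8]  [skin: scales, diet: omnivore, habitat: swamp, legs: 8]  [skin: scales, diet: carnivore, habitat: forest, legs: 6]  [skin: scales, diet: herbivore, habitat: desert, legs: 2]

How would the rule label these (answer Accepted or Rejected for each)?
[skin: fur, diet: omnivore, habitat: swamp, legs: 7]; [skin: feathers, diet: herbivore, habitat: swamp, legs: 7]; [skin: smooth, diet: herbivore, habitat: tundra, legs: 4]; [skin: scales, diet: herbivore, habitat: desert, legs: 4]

Rejected, Rejected, Accepted, Rejected

All 'Accepted' examples share one property — skin is smooth AND habitat is tundra — and every 'Rejected' example lacks it.
[skin: fur, diet: omnivore, habitat: swamp, legs: 7]: skin is fur, habitat is swamp, doesn't match → Rejected.
[skin: feathers, diet: herbivore, habitat: swamp, legs: 7]: skin is feathers, habitat is swamp, doesn't match → Rejected.
[skin: smooth, diet: herbivore, habitat: tundra, legs: 4]: skin is smooth, habitat is tundra, meets the rule → Accepted.
[skin: scales, diet: herbivore, habitat: desert, legs: 4]: skin is scales, habitat is desert, doesn't match → Rejected.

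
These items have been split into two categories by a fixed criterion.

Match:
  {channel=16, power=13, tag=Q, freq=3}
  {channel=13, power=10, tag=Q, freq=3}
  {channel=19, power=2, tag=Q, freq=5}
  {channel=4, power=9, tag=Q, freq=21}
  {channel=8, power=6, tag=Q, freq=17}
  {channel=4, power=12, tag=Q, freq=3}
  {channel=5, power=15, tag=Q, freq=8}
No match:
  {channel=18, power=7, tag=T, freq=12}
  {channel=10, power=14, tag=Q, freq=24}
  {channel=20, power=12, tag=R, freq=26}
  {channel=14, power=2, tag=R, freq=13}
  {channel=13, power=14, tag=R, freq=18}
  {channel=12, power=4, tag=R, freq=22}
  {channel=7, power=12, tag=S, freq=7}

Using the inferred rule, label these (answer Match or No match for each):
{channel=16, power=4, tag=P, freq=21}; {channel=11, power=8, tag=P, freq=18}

A rule that fits every label: tag is Q AND freq ≤ 21 — true of each 'Match' example, false of each 'No match' one.
No match: {channel=16, power=4, tag=P, freq=21}, since tag is P, freq = 21. No match: {channel=11, power=8, tag=P, freq=18}, since tag is P, freq = 18.

No match, No match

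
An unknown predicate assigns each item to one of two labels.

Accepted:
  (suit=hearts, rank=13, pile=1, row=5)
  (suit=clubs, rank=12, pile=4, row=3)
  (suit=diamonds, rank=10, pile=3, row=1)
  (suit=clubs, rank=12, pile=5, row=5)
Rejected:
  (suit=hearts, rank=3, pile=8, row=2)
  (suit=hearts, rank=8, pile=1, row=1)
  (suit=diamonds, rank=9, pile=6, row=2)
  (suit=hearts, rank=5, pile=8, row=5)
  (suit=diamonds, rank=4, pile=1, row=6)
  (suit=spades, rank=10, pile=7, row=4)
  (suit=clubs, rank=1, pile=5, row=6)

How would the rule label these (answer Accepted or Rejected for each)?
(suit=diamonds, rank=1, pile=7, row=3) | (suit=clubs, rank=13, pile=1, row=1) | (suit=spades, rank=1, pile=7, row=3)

Rejected, Accepted, Rejected

The simplest hypothesis consistent with all the labels is: rank ≥ 9 AND pile ≤ 5.
(suit=diamonds, rank=1, pile=7, row=3) → rank = 1, pile = 7 → Rejected.
(suit=clubs, rank=13, pile=1, row=1) → rank = 13, pile = 1 → Accepted.
(suit=spades, rank=1, pile=7, row=3) → rank = 1, pile = 7 → Rejected.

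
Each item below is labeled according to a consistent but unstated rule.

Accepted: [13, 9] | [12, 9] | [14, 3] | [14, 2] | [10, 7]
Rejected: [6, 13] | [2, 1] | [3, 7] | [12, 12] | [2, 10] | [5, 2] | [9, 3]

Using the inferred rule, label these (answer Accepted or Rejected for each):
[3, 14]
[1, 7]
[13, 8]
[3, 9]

Rejected, Rejected, Accepted, Rejected

All 'Accepted' examples share one property — first > second AND sum ≥ 16 — and every 'Rejected' example lacks it.
[3, 14]: 3 < 14, 3+14 = 17, does not fit → Rejected.
[1, 7]: 1 < 7, 1+7 = 8, does not fit → Rejected.
[13, 8]: 13 > 8, 13+8 = 21, checks out → Accepted.
[3, 9]: 3 < 9, 3+9 = 12, does not fit → Rejected.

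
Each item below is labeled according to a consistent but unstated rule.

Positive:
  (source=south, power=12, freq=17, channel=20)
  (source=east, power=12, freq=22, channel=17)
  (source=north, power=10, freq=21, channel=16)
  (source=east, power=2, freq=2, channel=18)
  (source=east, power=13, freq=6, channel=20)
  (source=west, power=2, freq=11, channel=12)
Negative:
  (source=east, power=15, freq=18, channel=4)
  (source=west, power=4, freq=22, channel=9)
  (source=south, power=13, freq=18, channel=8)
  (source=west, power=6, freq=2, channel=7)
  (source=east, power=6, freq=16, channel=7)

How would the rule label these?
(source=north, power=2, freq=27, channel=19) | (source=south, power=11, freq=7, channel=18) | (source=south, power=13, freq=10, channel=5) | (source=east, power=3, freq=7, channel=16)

The common property of the 'Positive' items is: channel ≥ 12. No 'Negative' item has it.
(source=north, power=2, freq=27, channel=19): channel = 19 — matches, so Positive. (source=south, power=11, freq=7, channel=18): channel = 18 — matches, so Positive. (source=south, power=13, freq=10, channel=5): channel = 5 — does not satisfy this, so Negative. (source=east, power=3, freq=7, channel=16): channel = 16 — matches, so Positive.

Positive, Positive, Negative, Positive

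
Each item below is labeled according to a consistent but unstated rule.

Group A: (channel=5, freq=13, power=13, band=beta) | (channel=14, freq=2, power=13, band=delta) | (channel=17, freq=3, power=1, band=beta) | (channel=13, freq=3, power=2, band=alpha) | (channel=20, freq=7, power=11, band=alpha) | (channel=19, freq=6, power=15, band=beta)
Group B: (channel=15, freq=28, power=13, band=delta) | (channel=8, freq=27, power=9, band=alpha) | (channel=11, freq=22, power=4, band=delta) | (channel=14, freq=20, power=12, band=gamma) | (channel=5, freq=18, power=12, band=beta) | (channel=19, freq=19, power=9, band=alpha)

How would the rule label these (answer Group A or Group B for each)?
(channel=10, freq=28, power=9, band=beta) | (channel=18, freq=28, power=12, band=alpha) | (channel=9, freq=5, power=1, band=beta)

The simplest hypothesis consistent with all the labels is: freq ≤ 13.
(channel=10, freq=28, power=9, band=beta): freq = 28 — does not pass, so Group B. (channel=18, freq=28, power=12, band=alpha): freq = 28 — does not pass, so Group B. (channel=9, freq=5, power=1, band=beta): freq = 5 — fits, so Group A.

Group B, Group B, Group A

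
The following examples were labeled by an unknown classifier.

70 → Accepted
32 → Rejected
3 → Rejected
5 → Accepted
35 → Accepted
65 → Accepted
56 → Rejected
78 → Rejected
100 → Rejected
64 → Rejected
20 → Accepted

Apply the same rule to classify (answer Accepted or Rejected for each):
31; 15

All 'Accepted' examples share one property — multiple of 5 AND at most 70 — and every 'Rejected' example lacks it.

Rejected, Accepted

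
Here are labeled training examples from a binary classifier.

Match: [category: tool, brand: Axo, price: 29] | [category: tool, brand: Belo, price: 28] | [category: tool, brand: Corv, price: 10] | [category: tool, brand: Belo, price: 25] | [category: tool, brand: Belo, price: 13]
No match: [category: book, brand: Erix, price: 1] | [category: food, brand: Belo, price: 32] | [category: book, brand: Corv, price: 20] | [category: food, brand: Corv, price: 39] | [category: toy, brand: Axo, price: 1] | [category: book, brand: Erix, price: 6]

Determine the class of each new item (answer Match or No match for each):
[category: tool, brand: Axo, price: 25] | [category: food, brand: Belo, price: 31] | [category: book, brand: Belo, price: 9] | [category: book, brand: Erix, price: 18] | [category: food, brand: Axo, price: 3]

The classifier is using: category is tool.
[category: tool, brand: Axo, price: 25]: category is tool — matches, so Match.
[category: food, brand: Belo, price: 31]: category is food — does not fit, so No match.
[category: book, brand: Belo, price: 9]: category is book — does not fit, so No match.
[category: book, brand: Erix, price: 18]: category is book — does not fit, so No match.
[category: food, brand: Axo, price: 3]: category is food — does not fit, so No match.

Match, No match, No match, No match, No match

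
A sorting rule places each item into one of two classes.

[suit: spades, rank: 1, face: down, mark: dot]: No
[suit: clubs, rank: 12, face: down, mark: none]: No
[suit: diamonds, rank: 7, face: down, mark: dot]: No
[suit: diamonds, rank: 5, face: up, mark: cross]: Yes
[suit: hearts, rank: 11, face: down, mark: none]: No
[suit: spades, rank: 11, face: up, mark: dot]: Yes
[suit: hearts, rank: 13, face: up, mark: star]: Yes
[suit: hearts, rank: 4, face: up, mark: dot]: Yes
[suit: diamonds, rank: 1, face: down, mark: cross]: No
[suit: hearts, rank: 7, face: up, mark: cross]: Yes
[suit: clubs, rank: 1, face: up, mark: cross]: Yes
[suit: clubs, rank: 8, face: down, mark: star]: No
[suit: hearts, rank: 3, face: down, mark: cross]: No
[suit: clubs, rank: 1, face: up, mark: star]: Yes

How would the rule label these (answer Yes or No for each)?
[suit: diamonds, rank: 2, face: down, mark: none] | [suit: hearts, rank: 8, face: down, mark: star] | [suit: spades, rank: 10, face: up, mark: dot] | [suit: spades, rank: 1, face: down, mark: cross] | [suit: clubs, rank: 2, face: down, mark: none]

No, No, Yes, No, No

The pattern is that an item is 'Yes' exactly when: face is up.
No: [suit: diamonds, rank: 2, face: down, mark: none], since face is down. No: [suit: hearts, rank: 8, face: down, mark: star], since face is down. Yes: [suit: spades, rank: 10, face: up, mark: dot], since face is up. No: [suit: spades, rank: 1, face: down, mark: cross], since face is down. No: [suit: clubs, rank: 2, face: down, mark: none], since face is down.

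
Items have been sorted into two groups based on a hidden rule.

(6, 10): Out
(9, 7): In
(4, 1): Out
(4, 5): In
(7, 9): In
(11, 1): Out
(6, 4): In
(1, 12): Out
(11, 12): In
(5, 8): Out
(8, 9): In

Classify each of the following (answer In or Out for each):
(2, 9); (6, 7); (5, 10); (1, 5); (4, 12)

Out, In, Out, Out, Out

One predicate separates the groups cleanly: |first − second| ≤ 2.
(2, 9): |2−9| = 7, doesn't match → Out. (6, 7): |6−7| = 1, has this property → In. (5, 10): |5−10| = 5, doesn't match → Out. (1, 5): |1−5| = 4, doesn't match → Out. (4, 12): |4−12| = 8, doesn't match → Out.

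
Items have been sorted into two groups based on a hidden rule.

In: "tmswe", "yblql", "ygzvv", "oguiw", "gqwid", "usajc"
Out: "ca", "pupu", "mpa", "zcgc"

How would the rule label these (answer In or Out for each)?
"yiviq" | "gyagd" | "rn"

Rule: length 5. This holds for each 'In' example and fails for each 'Out' one.
In: "yiviq", since length 5.
In: "gyagd", since length 5.
Out: "rn", since length 2.

In, In, Out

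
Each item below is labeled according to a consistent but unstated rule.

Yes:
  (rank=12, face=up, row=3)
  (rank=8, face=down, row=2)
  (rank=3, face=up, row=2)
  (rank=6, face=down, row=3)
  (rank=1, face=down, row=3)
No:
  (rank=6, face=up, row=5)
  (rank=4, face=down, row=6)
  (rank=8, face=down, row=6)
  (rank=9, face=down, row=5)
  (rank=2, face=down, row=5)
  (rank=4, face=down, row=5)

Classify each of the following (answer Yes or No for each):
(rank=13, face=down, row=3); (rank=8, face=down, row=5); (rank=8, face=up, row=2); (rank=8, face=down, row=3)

All 'Yes' examples share one property — row ≤ 3 — and every 'No' example lacks it.

Yes, No, Yes, Yes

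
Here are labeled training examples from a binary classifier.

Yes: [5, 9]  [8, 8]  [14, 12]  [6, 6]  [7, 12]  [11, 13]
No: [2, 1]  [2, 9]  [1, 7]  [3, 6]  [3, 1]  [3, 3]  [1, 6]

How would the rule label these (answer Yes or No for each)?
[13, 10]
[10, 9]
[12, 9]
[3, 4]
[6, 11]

Yes, Yes, Yes, No, Yes

The distinguishing property — sum ≥ 12 — holds for all the 'Yes' cases and none of the 'No' cases.
Yes: [13, 10], since 13+10 = 23. Yes: [10, 9], since 10+9 = 19. Yes: [12, 9], since 12+9 = 21. No: [3, 4], since 3+4 = 7. Yes: [6, 11], since 6+11 = 17.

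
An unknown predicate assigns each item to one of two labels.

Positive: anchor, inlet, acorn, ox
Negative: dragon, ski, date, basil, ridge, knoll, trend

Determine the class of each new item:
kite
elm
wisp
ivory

Negative, Positive, Negative, Positive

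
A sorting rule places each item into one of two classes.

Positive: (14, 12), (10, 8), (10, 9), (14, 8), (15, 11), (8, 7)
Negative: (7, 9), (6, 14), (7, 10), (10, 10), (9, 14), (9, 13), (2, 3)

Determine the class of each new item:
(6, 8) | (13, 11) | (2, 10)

Negative, Positive, Negative

Looking at the examples, the only property every 'Positive' case has and every 'Negative' case lacks is: first > second.
(6, 8): Negative (6 < 8). (13, 11): Positive (13 > 11). (2, 10): Negative (2 < 10).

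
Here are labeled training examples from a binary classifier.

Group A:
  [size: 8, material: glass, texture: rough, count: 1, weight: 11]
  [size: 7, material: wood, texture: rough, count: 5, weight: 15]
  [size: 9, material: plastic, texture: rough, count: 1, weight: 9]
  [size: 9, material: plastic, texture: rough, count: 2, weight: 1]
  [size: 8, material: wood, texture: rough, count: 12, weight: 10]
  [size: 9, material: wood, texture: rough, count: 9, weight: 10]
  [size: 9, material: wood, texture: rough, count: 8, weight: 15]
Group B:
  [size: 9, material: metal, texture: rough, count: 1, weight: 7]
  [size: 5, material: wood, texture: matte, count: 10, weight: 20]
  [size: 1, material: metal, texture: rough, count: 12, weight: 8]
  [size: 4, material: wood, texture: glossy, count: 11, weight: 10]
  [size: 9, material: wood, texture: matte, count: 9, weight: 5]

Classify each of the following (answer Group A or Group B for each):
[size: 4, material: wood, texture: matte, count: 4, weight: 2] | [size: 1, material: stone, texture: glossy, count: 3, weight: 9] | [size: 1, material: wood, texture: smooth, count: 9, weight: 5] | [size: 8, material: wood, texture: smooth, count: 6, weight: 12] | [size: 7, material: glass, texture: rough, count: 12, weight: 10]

The classifier is using: material is not metal AND texture is rough.
[size: 4, material: wood, texture: matte, count: 4, weight: 2]: material is wood, texture is matte — fails the rule, so Group B. [size: 1, material: stone, texture: glossy, count: 3, weight: 9]: material is stone, texture is glossy — fails the rule, so Group B. [size: 1, material: wood, texture: smooth, count: 9, weight: 5]: material is wood, texture is smooth — fails the rule, so Group B. [size: 8, material: wood, texture: smooth, count: 6, weight: 12]: material is wood, texture is smooth — fails the rule, so Group B. [size: 7, material: glass, texture: rough, count: 12, weight: 10]: material is glass, texture is rough — has this property, so Group A.

Group B, Group B, Group B, Group B, Group A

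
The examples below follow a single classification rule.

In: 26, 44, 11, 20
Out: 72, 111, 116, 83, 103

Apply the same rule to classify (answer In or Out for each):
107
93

Out, Out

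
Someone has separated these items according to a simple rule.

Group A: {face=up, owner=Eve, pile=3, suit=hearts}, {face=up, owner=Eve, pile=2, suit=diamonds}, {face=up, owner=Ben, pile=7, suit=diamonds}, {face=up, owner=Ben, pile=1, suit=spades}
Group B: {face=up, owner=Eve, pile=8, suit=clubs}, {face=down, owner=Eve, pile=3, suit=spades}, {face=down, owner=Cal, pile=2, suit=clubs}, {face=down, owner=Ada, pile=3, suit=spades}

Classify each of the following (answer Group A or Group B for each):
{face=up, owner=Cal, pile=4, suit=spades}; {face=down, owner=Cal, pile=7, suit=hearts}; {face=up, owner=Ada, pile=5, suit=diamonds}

The rule appears to be: face is up AND pile ≤ 7.
{face=up, owner=Cal, pile=4, suit=spades}: Group A (face is up, pile = 4). {face=down, owner=Cal, pile=7, suit=hearts}: Group B (face is down, pile = 7). {face=up, owner=Ada, pile=5, suit=diamonds}: Group A (face is up, pile = 5).

Group A, Group B, Group A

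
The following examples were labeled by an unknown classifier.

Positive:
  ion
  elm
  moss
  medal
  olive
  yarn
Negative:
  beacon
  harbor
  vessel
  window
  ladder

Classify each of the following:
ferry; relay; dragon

Positive, Positive, Negative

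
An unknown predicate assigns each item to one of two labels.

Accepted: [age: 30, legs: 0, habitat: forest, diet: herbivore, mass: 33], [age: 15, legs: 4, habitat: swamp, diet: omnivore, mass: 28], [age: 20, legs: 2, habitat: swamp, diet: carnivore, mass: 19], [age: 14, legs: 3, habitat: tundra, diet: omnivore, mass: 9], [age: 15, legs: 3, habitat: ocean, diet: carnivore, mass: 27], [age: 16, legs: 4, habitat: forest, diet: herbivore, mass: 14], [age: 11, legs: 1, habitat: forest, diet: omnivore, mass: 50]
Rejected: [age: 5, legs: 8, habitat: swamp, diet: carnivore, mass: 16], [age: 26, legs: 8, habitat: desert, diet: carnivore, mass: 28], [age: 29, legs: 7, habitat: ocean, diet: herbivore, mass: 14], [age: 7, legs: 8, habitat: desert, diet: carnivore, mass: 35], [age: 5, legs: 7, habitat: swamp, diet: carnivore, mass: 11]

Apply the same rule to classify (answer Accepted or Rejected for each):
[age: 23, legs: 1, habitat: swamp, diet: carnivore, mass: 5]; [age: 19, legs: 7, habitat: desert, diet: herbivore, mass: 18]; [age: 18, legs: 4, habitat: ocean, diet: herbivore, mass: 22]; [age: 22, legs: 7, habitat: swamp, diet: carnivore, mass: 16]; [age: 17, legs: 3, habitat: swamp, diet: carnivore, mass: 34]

Accepted, Rejected, Accepted, Rejected, Accepted

One predicate separates the groups cleanly: legs ≤ 4.
[age: 23, legs: 1, habitat: swamp, diet: carnivore, mass: 5]: Accepted (legs = 1).
[age: 19, legs: 7, habitat: desert, diet: herbivore, mass: 18]: Rejected (legs = 7).
[age: 18, legs: 4, habitat: ocean, diet: herbivore, mass: 22]: Accepted (legs = 4).
[age: 22, legs: 7, habitat: swamp, diet: carnivore, mass: 16]: Rejected (legs = 7).
[age: 17, legs: 3, habitat: swamp, diet: carnivore, mass: 34]: Accepted (legs = 3).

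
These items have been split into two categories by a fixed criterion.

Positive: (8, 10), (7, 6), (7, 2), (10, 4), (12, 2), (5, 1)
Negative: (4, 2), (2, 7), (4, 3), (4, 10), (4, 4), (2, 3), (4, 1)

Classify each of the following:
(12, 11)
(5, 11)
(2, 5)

Rule: first ≥ 5. This holds for each 'Positive' example and fails for each 'Negative' one.
(12, 11) — first 12, hence Positive. (5, 11) — first 5, hence Positive. (2, 5) — first 2, hence Negative.

Positive, Positive, Negative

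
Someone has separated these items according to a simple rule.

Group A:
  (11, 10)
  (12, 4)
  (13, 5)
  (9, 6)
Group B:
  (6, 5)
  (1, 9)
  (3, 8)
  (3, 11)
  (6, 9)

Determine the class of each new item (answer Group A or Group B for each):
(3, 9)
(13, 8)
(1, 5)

The simplest hypothesis consistent with all the labels is: first ≥ 8.

Group B, Group A, Group B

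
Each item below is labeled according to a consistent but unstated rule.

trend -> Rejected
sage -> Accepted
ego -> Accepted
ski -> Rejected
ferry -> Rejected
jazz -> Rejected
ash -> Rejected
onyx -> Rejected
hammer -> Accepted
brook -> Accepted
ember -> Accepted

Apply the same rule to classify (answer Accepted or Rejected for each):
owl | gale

Rejected, Accepted

Every 'Accepted' example satisfies: has ≥ 2 vowels. None of the 'Rejected' examples do.
owl — 1 vowel, hence Rejected.
gale — 2 vowels, hence Accepted.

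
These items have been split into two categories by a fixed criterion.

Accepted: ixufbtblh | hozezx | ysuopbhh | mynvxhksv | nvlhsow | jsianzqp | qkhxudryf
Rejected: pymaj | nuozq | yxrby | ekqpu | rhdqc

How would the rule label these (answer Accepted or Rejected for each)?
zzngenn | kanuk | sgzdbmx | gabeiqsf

One predicate separates the groups cleanly: length ≥ 6.

Accepted, Rejected, Accepted, Accepted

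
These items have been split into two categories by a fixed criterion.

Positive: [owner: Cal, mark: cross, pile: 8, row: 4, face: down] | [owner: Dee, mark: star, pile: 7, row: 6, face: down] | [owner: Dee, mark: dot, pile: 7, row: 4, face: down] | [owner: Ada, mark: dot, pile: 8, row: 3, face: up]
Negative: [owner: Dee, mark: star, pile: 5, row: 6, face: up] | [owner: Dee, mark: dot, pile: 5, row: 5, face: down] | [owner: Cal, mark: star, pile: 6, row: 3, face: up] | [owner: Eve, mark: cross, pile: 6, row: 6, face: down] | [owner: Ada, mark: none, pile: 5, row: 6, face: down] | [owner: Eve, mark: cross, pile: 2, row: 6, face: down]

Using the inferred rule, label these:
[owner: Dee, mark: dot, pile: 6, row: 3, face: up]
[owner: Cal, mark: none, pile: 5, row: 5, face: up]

Negative, Negative

The distinguishing property — pile ≥ 7 — holds for all the 'Positive' cases and none of the 'Negative' cases.
[owner: Dee, mark: dot, pile: 6, row: 3, face: up]: Negative (pile = 6). [owner: Cal, mark: none, pile: 5, row: 5, face: up]: Negative (pile = 5).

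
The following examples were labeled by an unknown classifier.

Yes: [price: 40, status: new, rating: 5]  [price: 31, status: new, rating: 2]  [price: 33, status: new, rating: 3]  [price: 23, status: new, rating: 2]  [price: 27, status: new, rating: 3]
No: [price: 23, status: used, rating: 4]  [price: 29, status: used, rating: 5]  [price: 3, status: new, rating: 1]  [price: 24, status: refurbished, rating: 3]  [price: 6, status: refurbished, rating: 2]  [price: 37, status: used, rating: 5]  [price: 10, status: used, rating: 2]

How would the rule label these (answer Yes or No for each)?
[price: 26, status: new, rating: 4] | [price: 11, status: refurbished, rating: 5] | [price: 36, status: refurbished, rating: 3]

The rule appears to be: status is new AND price ≥ 6.

Yes, No, No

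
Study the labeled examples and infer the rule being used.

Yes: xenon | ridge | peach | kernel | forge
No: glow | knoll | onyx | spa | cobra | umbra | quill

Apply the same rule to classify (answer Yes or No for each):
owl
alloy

No, No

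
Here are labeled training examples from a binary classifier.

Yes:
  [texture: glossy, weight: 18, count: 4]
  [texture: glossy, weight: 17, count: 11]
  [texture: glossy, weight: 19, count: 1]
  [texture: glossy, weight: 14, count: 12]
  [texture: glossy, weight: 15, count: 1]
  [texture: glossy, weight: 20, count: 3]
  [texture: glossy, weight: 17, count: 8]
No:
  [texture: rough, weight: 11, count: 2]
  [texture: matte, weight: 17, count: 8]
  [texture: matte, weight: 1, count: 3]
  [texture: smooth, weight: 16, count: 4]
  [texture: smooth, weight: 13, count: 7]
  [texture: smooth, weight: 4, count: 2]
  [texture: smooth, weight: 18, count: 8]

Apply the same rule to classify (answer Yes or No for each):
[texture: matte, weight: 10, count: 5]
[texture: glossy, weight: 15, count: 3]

The simplest hypothesis consistent with all the labels is: texture is glossy.
[texture: matte, weight: 10, count: 5] — texture is matte, hence No. [texture: glossy, weight: 15, count: 3] — texture is glossy, hence Yes.

No, Yes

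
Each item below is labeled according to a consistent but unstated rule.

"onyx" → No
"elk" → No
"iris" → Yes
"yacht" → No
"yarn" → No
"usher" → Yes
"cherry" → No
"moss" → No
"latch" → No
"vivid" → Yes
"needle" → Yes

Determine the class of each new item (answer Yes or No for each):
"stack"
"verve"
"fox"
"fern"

Every 'Yes' example satisfies: has ≥ 2 vowels. None of the 'No' examples do.
"stack" → 1 vowel → No. "verve" → 2 vowels → Yes. "fox" → 1 vowel → No. "fern" → 1 vowel → No.

No, Yes, No, No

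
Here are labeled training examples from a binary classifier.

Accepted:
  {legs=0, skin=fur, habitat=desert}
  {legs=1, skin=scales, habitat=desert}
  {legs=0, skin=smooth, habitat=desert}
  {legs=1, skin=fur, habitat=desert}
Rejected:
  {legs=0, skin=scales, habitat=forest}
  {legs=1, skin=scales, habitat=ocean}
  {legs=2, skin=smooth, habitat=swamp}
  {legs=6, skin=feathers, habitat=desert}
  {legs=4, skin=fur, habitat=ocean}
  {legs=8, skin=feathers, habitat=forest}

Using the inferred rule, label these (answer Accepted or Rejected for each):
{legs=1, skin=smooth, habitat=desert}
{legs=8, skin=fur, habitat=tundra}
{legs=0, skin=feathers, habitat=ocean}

'Accepted' ⟺ habitat is desert AND legs ≤ 1.
Accepted: {legs=1, skin=smooth, habitat=desert}, since habitat is desert, legs = 1.
Rejected: {legs=8, skin=fur, habitat=tundra}, since habitat is tundra, legs = 8.
Rejected: {legs=0, skin=feathers, habitat=ocean}, since habitat is ocean, legs = 0.

Accepted, Rejected, Rejected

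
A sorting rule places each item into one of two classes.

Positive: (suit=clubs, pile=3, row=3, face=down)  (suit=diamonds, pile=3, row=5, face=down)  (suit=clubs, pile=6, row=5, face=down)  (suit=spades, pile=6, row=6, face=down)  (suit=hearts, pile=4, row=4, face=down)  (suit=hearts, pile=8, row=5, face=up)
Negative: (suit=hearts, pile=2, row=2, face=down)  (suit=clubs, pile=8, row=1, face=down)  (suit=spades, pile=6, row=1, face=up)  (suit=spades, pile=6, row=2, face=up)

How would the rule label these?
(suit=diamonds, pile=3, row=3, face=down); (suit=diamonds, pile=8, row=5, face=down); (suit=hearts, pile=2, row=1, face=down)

A rule that fits every label: row ≥ 3 — true of each 'Positive' example, false of each 'Negative' one.
(suit=diamonds, pile=3, row=3, face=down) → row = 3 → Positive. (suit=diamonds, pile=8, row=5, face=down) → row = 5 → Positive. (suit=hearts, pile=2, row=1, face=down) → row = 1 → Negative.

Positive, Positive, Negative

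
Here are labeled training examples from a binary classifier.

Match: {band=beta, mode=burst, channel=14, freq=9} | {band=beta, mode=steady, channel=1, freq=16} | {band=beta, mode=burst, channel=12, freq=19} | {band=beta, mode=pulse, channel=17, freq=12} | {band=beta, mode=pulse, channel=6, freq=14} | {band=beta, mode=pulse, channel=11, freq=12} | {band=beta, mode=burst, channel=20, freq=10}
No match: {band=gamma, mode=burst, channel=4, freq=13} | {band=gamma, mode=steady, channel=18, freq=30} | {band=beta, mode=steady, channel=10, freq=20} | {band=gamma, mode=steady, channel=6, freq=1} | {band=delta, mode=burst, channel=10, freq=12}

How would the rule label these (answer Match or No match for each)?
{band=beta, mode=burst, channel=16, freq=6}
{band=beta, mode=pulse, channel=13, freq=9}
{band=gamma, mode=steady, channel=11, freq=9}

Match, Match, No match

Every 'Match' example satisfies: band is beta AND freq ≤ 19. None of the 'No match' examples do.
{band=beta, mode=burst, channel=16, freq=6}: band is beta, freq = 6 — matches, so Match. {band=beta, mode=pulse, channel=13, freq=9}: band is beta, freq = 9 — matches, so Match. {band=gamma, mode=steady, channel=11, freq=9}: band is gamma, freq = 9 — doesn't match, so No match.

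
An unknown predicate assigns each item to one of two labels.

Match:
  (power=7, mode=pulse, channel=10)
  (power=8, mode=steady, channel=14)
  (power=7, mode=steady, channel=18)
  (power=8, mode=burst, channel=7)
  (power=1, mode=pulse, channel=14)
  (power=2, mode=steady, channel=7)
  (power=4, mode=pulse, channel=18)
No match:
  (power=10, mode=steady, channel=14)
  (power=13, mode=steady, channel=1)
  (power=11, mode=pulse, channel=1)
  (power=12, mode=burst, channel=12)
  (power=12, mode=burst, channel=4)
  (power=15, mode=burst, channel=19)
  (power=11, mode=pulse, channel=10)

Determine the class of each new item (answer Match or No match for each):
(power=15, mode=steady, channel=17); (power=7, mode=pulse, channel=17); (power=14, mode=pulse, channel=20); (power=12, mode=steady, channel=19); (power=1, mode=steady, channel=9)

One predicate separates the groups cleanly: power ≤ 8.
(power=15, mode=steady, channel=17): power = 15 — fails this test, so No match. (power=7, mode=pulse, channel=17): power = 7 — fits, so Match. (power=14, mode=pulse, channel=20): power = 14 — fails this test, so No match. (power=12, mode=steady, channel=19): power = 12 — fails this test, so No match. (power=1, mode=steady, channel=9): power = 1 — fits, so Match.

No match, Match, No match, No match, Match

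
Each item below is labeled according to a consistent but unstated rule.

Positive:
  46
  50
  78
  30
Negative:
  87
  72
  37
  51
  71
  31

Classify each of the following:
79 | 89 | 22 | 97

Comparing the two groups points to one rule — ≡ 2 (mod 4).
79: 79 mod 4 = 3, doesn't match → Negative. 89: 89 mod 4 = 1, doesn't match → Negative. 22: 22 mod 4 = 2, meets the rule → Positive. 97: 97 mod 4 = 1, doesn't match → Negative.

Negative, Negative, Positive, Negative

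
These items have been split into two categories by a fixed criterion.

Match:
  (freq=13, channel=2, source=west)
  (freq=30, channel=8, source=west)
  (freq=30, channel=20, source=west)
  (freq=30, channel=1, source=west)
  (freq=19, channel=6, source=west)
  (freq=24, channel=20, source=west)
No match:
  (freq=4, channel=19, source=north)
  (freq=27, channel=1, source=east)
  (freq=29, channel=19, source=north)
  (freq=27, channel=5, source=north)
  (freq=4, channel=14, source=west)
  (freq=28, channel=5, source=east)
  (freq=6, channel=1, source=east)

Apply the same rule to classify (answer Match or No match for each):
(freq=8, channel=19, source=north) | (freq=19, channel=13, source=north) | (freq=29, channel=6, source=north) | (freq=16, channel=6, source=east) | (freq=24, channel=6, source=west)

No match, No match, No match, No match, Match

The rule appears to be: source is west AND freq ≥ 6.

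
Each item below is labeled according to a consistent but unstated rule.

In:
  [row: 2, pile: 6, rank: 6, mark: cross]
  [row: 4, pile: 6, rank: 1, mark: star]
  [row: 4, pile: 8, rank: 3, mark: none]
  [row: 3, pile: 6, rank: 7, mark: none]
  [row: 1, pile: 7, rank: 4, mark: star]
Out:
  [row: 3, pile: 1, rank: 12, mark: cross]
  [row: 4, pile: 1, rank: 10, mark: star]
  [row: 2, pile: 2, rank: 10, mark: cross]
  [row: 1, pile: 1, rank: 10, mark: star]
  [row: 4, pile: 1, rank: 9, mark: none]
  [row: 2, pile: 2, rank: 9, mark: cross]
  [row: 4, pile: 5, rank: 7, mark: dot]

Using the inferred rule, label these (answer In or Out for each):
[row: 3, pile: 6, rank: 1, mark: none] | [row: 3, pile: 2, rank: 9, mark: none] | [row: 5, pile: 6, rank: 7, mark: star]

In, Out, In

All 'In' examples share one property — pile ≥ 6 — and every 'Out' example lacks it.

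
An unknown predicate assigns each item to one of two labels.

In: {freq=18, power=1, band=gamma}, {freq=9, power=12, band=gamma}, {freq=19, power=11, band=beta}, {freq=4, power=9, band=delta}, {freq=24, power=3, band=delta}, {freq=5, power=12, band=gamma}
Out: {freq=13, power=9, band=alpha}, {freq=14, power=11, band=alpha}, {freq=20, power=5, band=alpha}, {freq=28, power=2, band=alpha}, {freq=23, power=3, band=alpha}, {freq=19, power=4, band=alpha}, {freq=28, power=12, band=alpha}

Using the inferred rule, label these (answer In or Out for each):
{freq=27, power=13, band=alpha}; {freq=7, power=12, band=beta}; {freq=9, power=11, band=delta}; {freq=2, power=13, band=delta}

All 'In' examples share one property — band is not alpha — and every 'Out' example lacks it.
Out: {freq=27, power=13, band=alpha}, since band is alpha. In: {freq=7, power=12, band=beta}, since band is beta. In: {freq=9, power=11, band=delta}, since band is delta. In: {freq=2, power=13, band=delta}, since band is delta.

Out, In, In, In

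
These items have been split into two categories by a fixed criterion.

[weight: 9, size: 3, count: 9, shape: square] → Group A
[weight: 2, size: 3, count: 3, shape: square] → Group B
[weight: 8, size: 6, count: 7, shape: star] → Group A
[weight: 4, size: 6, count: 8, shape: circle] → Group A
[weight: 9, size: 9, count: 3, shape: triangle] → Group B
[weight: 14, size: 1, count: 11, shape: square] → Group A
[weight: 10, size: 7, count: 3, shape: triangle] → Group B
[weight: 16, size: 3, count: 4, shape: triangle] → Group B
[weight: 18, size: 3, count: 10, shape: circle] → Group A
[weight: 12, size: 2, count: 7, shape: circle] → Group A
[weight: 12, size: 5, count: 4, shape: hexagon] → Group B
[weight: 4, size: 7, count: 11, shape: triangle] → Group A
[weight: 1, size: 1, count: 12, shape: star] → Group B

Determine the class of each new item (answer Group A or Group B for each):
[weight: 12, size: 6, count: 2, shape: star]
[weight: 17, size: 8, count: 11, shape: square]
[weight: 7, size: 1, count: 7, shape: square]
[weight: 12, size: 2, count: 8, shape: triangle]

All 'Group A' examples share one property — count ≥ 7 AND count ≤ 11 — and every 'Group B' example lacks it.
[weight: 12, size: 6, count: 2, shape: star] → count = 2 → Group B.
[weight: 17, size: 8, count: 11, shape: square] → count = 11 → Group A.
[weight: 7, size: 1, count: 7, shape: square] → count = 7 → Group A.
[weight: 12, size: 2, count: 8, shape: triangle] → count = 8 → Group A.

Group B, Group A, Group A, Group A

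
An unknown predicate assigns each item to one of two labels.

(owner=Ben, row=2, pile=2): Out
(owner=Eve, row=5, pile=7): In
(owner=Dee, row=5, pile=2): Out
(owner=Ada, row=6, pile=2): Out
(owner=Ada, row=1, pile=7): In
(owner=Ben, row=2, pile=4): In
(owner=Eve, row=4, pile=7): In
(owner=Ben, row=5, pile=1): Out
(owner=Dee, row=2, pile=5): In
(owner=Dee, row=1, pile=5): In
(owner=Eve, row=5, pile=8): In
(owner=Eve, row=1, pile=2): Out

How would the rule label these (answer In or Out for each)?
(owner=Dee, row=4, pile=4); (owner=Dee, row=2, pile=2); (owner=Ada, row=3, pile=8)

In, Out, In

The simplest hypothesis consistent with all the labels is: pile ≥ 4.
(owner=Dee, row=4, pile=4): pile = 4 — satisfies this, so In.
(owner=Dee, row=2, pile=2): pile = 2 — does not satisfy this, so Out.
(owner=Ada, row=3, pile=8): pile = 8 — satisfies this, so In.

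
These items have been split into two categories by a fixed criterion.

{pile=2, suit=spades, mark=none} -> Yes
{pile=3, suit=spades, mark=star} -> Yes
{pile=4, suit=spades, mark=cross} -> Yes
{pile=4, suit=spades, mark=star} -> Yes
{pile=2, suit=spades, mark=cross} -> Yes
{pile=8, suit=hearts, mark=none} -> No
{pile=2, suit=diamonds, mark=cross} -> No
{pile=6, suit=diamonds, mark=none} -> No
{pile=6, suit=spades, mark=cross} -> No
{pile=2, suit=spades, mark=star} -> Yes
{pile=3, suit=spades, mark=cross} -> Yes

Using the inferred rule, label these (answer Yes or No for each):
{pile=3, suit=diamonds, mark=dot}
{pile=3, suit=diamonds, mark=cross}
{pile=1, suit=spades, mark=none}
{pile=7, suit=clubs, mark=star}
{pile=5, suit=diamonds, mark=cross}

No, No, Yes, No, No

Rule: suit is spades AND pile ≤ 4. This holds for each 'Yes' example and fails for each 'No' one.
{pile=3, suit=diamonds, mark=dot} — suit is diamonds, pile = 3, hence No. {pile=3, suit=diamonds, mark=cross} — suit is diamonds, pile = 3, hence No. {pile=1, suit=spades, mark=none} — suit is spades, pile = 1, hence Yes. {pile=7, suit=clubs, mark=star} — suit is clubs, pile = 7, hence No. {pile=5, suit=diamonds, mark=cross} — suit is diamonds, pile = 5, hence No.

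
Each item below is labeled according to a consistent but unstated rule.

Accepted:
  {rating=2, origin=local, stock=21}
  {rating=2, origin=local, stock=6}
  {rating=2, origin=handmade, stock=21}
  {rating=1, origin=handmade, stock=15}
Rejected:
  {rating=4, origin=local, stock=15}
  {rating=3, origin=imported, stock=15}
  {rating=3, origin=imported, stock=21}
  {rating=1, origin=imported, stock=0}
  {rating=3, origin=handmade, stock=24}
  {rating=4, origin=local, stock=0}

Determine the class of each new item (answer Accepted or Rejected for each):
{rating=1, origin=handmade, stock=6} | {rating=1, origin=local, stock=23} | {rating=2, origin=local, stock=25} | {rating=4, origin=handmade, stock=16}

Accepted, Accepted, Accepted, Rejected

Rule: rating ≤ 2 AND stock ≥ 6. This holds for each 'Accepted' example and fails for each 'Rejected' one.
Accepted: {rating=1, origin=handmade, stock=6}, since rating = 1, stock = 6.
Accepted: {rating=1, origin=local, stock=23}, since rating = 1, stock = 23.
Accepted: {rating=2, origin=local, stock=25}, since rating = 2, stock = 25.
Rejected: {rating=4, origin=handmade, stock=16}, since rating = 4, stock = 16.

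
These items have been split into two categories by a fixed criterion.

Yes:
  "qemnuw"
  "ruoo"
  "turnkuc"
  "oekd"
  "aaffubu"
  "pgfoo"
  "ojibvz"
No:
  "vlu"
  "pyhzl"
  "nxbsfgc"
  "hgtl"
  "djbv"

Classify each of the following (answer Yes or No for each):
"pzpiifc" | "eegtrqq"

The rule appears to be: has ≥ 2 vowels.
"pzpiifc": Yes (2 vowels).
"eegtrqq": Yes (2 vowels).

Yes, Yes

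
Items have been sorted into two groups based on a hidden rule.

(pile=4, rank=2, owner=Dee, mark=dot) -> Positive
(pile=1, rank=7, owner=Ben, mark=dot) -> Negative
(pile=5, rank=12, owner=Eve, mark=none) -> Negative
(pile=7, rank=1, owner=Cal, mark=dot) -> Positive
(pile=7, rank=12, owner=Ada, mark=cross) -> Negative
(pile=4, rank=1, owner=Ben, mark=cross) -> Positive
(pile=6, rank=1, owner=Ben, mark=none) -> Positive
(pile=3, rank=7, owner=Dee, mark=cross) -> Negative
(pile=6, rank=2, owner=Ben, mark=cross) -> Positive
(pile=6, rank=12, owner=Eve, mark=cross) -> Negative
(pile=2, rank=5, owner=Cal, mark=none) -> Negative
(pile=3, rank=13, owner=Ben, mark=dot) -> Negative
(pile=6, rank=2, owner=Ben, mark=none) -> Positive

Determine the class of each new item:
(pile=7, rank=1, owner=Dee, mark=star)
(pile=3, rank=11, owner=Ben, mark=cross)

Positive, Negative

The common property of the 'Positive' items is: rank ≤ 2. No 'Negative' item has it.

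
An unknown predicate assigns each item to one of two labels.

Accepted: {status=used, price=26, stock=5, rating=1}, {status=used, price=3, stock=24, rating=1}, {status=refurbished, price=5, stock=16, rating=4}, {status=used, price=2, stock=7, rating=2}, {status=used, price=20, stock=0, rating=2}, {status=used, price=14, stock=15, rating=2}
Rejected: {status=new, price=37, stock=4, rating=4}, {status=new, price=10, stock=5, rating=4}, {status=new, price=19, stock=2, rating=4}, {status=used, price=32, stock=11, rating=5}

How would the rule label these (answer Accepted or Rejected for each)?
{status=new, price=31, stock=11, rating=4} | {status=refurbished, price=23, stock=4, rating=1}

Rejected, Accepted

The classifier is using: status is refurbished OR rating ≤ 2.
{status=new, price=31, stock=11, rating=4}: status is new, rating = 4 — doesn't match, so Rejected. {status=refurbished, price=23, stock=4, rating=1}: status is refurbished, rating = 1 — passes, so Accepted.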